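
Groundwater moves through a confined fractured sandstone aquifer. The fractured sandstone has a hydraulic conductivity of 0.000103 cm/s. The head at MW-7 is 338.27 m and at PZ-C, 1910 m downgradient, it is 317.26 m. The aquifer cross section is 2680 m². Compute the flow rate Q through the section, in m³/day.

2.62

Convert K: 0.000103 cm/s × 864 = 0.08899 m/day.
Hydraulic gradient i = (338.27 − 317.26) / 1910 = 21.01 / 1910 = 0.01100.
Darcy's law: Q = K · A · i = 0.08899 × 2680 × 0.01100 = 2.623 m³/day.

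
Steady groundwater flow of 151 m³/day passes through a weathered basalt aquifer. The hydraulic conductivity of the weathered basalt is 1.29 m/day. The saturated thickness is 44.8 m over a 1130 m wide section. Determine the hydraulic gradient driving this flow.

0.00231

Cross-sectional area A = 1130 × 44.8 = 50624 m².
From Q = K·A·i, i = Q / (K·A) = 151 / (1.290 × 50624) = 0.002312.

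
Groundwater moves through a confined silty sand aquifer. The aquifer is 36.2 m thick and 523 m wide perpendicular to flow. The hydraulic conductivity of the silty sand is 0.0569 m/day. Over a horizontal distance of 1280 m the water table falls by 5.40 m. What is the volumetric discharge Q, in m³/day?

Cross-sectional area A = 523 × 36.2 = 18933 m².
Hydraulic gradient i = Δh / L = 5.40 / 1280 = 0.004219.
Darcy's law: Q = K · A · i = 0.05690 × 18933 × 0.004219 = 4.545 m³/day.

4.54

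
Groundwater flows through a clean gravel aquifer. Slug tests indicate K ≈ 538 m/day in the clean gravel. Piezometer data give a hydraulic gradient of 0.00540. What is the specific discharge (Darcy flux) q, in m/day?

Hydraulic gradient i = 0.00540.
Specific discharge q = K · i = 538.0 × 0.005400 = 2.905 m/day.

2.91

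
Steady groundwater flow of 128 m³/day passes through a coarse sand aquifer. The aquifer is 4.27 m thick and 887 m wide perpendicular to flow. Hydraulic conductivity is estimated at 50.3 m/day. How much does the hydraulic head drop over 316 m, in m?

Cross-sectional area A = 887 × 4.27 = 3787 m².
From Q = K·A·i, i = Q / (K·A) = 128 / (50.30 × 3787) = 0.0006719.
Head loss Δh = i · L = 0.0006719 × 316 = 0.2123 m.

0.212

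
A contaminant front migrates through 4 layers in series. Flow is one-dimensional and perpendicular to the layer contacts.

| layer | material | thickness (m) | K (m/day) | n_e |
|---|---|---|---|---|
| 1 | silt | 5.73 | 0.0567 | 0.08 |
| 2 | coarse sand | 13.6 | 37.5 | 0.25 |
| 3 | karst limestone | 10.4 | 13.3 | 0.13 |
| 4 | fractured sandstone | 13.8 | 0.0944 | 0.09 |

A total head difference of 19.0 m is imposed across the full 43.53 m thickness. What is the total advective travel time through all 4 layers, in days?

With flow normal to the layers, continuity requires the same specific discharge q through every layer.
Σ(b_i/K_i) = 5.73/0.0567 + 13.6/37.5 + 10.4/13.3 + 13.8/0.0944 = 248.4 d.
q = Δh / Σ(b_i/K_i) = 19.0 / 248.4 = 0.07649 m/day.
In each layer the seepage velocity is v_i = q/n_i, so the layer transit time is t_i = b_i·n_i / q:
  layer 1 (silt): t_1 = 5.73 × 0.08 / 0.07649 = 5.993 d
  layer 2 (coarse sand): t_2 = 13.6 × 0.25 / 0.07649 = 44.45 d
  layer 3 (karst limestone): t_3 = 10.4 × 0.13 / 0.07649 = 17.67 d
  layer 4 (fractured sandstone): t_4 = 13.8 × 0.09 / 0.07649 = 16.24 d
Total t = Σ t_i = 84.35 days.

84.4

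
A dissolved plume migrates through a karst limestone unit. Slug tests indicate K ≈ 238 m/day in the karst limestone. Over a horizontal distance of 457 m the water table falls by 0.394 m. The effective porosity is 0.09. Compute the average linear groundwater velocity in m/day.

Hydraulic gradient i = Δh / L = 0.394 / 457 = 0.0008621.
Darcy flux q = K · i = 238.0 × 0.0008621 = 0.2052 m/day.
Seepage velocity v = q / n_e = 0.2052 / 0.09 = 2.280 m/day.

2.28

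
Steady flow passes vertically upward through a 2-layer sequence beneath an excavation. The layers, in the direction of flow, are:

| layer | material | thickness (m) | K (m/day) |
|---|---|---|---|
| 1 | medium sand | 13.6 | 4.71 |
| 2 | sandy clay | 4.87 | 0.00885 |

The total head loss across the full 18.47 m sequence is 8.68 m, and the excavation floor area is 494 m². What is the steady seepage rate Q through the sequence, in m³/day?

7.75

Flow is perpendicular to layering, so the layers act in series and the equivalent K is the thickness-weighted harmonic mean.
Total thickness L = 13.6 + 4.87 = 18.47 m.
Σ(b_i/K_i) = 13.6/4.71 + 4.87/0.00885 = 553.2 d.
K_eq = L / Σ(b_i/K_i) = 18.47 / 553.2 = 0.03339 m/day.
Q = K_eq · A · (Δh/L) = 0.03339 × 494 × (8.68/18.47) = 7.752 m³/day.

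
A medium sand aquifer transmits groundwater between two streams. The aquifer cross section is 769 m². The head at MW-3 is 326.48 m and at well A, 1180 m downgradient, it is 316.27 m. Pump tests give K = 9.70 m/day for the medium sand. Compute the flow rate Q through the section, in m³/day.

Hydraulic gradient i = (326.48 − 316.27) / 1180 = 10.21 / 1180 = 0.008653.
Darcy's law: Q = K · A · i = 9.700 × 769.0 × 0.008653 = 64.54 m³/day.

64.5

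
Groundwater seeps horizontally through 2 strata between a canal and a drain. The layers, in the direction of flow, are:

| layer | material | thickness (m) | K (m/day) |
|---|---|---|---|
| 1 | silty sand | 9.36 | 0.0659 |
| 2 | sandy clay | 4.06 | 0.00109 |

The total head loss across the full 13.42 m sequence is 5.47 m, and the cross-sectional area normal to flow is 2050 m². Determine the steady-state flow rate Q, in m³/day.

Flow is perpendicular to layering, so the layers act in series and the equivalent K is the thickness-weighted harmonic mean.
Total thickness L = 9.36 + 4.06 = 13.42 m.
Σ(b_i/K_i) = 9.36/0.0659 + 4.06/0.00109 = 3867 d.
K_eq = L / Σ(b_i/K_i) = 13.42 / 3867 = 0.003471 m/day.
Q = K_eq · A · (Δh/L) = 0.003471 × 2050 × (5.47/13.42) = 2.900 m³/day.

2.90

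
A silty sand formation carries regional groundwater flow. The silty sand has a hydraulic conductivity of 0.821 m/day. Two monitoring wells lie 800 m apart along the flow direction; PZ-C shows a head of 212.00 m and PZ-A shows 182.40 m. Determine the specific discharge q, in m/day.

0.0304

Hydraulic gradient i = (212.00 − 182.40) / 800 = 29.6 / 800 = 0.03700.
Specific discharge q = K · i = 0.8210 × 0.03700 = 0.03038 m/day.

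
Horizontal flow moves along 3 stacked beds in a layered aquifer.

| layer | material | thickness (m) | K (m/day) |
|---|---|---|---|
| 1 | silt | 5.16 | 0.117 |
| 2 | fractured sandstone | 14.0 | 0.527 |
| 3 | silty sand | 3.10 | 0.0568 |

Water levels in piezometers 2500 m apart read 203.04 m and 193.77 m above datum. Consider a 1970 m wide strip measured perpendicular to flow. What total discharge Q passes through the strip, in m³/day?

Flow is parallel to layering, so each bed carries its own Darcy discharge and the transmissivities add.
Σ(K_i·b_i) = 0.117×5.16 + 0.527×14.0 + 0.0568×3.10 = 8.158 m²/day.
Hydraulic gradient i = (203.04 − 193.77) / 2500 = 9.27 / 2500 = 0.003708.
Q = Σ(K_i·b_i) · W · i = 8.158 × 1970 × 0.003708 = 59.59 m³/day.

59.6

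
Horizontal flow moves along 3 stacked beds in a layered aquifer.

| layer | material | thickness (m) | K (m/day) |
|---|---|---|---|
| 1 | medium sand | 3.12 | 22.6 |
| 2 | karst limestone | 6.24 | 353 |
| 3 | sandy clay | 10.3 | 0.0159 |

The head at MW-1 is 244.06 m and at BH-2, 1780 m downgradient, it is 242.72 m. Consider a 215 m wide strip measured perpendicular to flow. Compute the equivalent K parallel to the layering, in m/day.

Flow is parallel to layering, so each bed carries its own Darcy discharge and the transmissivities add.
Σ(K_i·b_i) = 22.6×3.12 + 353×6.24 + 0.0159×10.3 = 2273 m²/day.
Total thickness b = 19.66 m, so K_eq = Σ(K_i·b_i)/b = 115.6 m/day.

116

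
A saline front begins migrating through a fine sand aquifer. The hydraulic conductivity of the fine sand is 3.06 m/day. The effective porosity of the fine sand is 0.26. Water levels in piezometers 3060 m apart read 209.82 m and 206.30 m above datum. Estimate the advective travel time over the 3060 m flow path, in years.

Hydraulic gradient i = (209.82 − 206.30) / 3060 = 3.52 / 3060 = 0.001150.
Darcy flux q = K · i = 3.060 × 0.001150 = 0.003520 m/day.
Seepage velocity v = q / n_e = 0.003520 / 0.26 = 0.01354 m/day.
Travel time t = L / v = 3060 / 0.01354 = 2.260e+05 days = 618.8 years.

619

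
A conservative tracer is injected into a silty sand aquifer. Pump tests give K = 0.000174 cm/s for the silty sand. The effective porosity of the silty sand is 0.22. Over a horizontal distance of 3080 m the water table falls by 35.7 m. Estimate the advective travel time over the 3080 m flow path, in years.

Convert K: 0.000174 cm/s × 864 = 0.1503 m/day.
Hydraulic gradient i = Δh / L = 35.7 / 3080 = 0.01159.
Darcy flux q = K · i = 0.1503 × 0.01159 = 0.001743 m/day.
Seepage velocity v = q / n_e = 0.001743 / 0.22 = 0.007921 m/day.
Travel time t = L / v = 3080 / 0.007921 = 3.889e+05 days = 1065 years.

1060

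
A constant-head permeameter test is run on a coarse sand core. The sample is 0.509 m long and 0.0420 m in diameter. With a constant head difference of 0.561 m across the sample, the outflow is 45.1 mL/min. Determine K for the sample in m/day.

42.5

Cross-sectional area A = π·(d/2)² = π × (0.0420/2)² = 0.001385 m².
Convert discharge: 45.1 mL/min = 7.517e-07 m³/s.
Darcy's law rearranged: K = Q·L / (A·Δh) = 7.517e-07 × 0.509 / (0.001385 × 0.561) = 0.0004923 m/s = 42.53 m/day.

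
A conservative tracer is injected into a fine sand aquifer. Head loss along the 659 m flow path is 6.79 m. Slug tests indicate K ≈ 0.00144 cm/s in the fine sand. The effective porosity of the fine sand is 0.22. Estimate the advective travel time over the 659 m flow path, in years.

31.0

Convert K: 0.00144 cm/s × 864 = 1.244 m/day.
Hydraulic gradient i = Δh / L = 6.79 / 659 = 0.01030.
Darcy flux q = K · i = 1.244 × 0.01030 = 0.01282 m/day.
Seepage velocity v = q / n_e = 0.01282 / 0.22 = 0.05827 m/day.
Travel time t = L / v = 659 / 0.05827 = 11310 days = 30.96 years.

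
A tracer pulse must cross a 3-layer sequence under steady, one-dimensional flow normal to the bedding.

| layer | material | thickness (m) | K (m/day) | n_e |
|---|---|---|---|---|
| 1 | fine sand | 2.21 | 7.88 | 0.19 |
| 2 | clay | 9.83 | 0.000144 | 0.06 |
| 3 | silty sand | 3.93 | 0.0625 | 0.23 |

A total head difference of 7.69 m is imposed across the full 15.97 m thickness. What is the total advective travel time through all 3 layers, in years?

46.6

With flow normal to the layers, continuity requires the same specific discharge q through every layer.
Σ(b_i/K_i) = 2.21/7.88 + 9.83/0.000144 + 3.93/0.0625 = 68327 d.
q = Δh / Σ(b_i/K_i) = 7.69 / 68327 = 0.0001125 m/day.
In each layer the seepage velocity is v_i = q/n_i, so the layer transit time is t_i = b_i·n_i / q:
  layer 1 (fine sand): t_1 = 2.21 × 0.19 / 0.0001125 = 3731 d
  layer 2 (clay): t_2 = 9.83 × 0.06 / 0.0001125 = 5240 d
  layer 3 (silty sand): t_3 = 3.93 × 0.23 / 0.0001125 = 8031 d
Total t = Σ t_i = 17003 days = 46.55 years.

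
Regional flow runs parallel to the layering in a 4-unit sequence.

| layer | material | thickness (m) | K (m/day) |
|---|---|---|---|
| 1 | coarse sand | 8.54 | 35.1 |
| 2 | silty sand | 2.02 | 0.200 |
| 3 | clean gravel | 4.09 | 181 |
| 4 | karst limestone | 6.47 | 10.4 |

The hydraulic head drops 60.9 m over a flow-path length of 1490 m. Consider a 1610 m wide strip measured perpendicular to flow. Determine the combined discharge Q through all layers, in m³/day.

72900

Flow is parallel to layering, so each bed carries its own Darcy discharge and the transmissivities add.
Σ(K_i·b_i) = 35.1×8.54 + 0.200×2.02 + 181×4.09 + 10.4×6.47 = 1108 m²/day.
Hydraulic gradient i = Δh / L = 60.9 / 1490 = 0.04087.
Q = Σ(K_i·b_i) · W · i = 1108 × 1610 × 0.04087 = 72894 m³/day.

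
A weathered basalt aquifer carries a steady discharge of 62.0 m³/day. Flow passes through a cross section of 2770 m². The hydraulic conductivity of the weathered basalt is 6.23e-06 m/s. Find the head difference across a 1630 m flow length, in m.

Convert K: 6.23e-06 m/s × 86400 = 0.5383 m/day.
From Q = K·A·i, i = Q / (K·A) = 62.0 / (0.5383 × 2770) = 0.04158.
Head loss Δh = i · L = 0.04158 × 1630 = 67.78 m.

67.8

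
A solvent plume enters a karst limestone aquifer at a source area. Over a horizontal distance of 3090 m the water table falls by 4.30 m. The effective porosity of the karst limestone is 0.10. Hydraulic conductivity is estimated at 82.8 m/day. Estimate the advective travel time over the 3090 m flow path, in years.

Hydraulic gradient i = Δh / L = 4.30 / 3090 = 0.001392.
Darcy flux q = K · i = 82.80 × 0.001392 = 0.1152 m/day.
Seepage velocity v = q / n_e = 0.1152 / 0.10 = 1.152 m/day.
Travel time t = L / v = 3090 / 1.152 = 2682 days = 7.342 years.

7.34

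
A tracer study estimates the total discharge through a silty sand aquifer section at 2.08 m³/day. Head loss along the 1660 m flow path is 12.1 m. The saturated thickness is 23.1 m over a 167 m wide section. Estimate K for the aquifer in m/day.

Cross-sectional area A = 167 × 23.1 = 3858 m².
Hydraulic gradient i = Δh / L = 12.1 / 1660 = 0.007289.
From Q = K·A·i, K = Q / (A·i) = 2.08 / (3858 × 0.007289) = 0.07397 m/day.

0.0740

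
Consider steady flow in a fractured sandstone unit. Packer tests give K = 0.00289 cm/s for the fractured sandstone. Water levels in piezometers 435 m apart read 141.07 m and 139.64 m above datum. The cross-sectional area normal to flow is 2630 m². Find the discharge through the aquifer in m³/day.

21.6

Convert K: 0.00289 cm/s × 864 = 2.497 m/day.
Hydraulic gradient i = (141.07 − 139.64) / 435 = 1.43 / 435 = 0.003287.
Darcy's law: Q = K · A · i = 2.497 × 2630 × 0.003287 = 21.59 m³/day.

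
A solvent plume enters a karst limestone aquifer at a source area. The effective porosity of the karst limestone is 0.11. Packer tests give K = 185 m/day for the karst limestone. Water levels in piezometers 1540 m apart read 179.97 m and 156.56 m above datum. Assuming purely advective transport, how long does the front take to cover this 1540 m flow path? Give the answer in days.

60.2

Hydraulic gradient i = (179.97 − 156.56) / 1540 = 23.41 / 1540 = 0.01520.
Darcy flux q = K · i = 185.0 × 0.01520 = 2.812 m/day.
Seepage velocity v = q / n_e = 2.812 / 0.11 = 25.57 m/day.
Travel time t = L / v = 1540 / 25.57 = 60.24 days.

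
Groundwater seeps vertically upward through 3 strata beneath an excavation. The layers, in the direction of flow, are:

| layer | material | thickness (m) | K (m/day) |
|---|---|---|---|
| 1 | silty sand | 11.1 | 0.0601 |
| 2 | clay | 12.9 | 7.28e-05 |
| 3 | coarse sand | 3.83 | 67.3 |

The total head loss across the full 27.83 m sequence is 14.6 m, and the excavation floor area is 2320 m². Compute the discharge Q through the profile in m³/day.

0.191

Flow is perpendicular to layering, so the layers act in series and the equivalent K is the thickness-weighted harmonic mean.
Total thickness L = 11.1 + 12.9 + 3.83 = 27.83 m.
Σ(b_i/K_i) = 11.1/0.0601 + 12.9/7.28e-05 + 3.83/67.3 = 1.774e+05 d.
K_eq = L / Σ(b_i/K_i) = 27.83 / 1.774e+05 = 0.0001569 m/day.
Q = K_eq · A · (Δh/L) = 0.0001569 × 2320 × (14.6/27.83) = 0.1910 m³/day.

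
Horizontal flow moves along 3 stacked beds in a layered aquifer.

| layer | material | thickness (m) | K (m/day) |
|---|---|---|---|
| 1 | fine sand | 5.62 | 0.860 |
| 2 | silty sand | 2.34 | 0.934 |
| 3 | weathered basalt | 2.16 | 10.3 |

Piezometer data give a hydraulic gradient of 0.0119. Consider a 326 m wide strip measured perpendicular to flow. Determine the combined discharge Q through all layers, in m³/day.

114

Flow is parallel to layering, so each bed carries its own Darcy discharge and the transmissivities add.
Σ(K_i·b_i) = 0.860×5.62 + 0.934×2.34 + 10.3×2.16 = 29.27 m²/day.
Hydraulic gradient i = 0.0119.
Q = Σ(K_i·b_i) · W · i = 29.27 × 326 × 0.01190 = 113.5 m³/day.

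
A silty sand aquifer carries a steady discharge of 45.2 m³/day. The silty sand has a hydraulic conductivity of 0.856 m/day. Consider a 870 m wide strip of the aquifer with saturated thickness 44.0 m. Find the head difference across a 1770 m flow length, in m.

Cross-sectional area A = 870 × 44.0 = 38280 m².
From Q = K·A·i, i = Q / (K·A) = 45.2 / (0.8560 × 38280) = 0.001379.
Head loss Δh = i · L = 0.001379 × 1770 = 2.442 m.

2.44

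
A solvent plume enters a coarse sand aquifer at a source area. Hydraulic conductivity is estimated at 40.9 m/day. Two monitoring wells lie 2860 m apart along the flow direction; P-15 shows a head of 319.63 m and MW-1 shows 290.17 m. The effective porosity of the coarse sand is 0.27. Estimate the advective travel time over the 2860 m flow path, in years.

Hydraulic gradient i = (319.63 − 290.17) / 2860 = 29.46 / 2860 = 0.01030.
Darcy flux q = K · i = 40.90 × 0.01030 = 0.4213 m/day.
Seepage velocity v = q / n_e = 0.4213 / 0.27 = 1.560 m/day.
Travel time t = L / v = 2860 / 1.560 = 1833 days = 5.018 years.

5.02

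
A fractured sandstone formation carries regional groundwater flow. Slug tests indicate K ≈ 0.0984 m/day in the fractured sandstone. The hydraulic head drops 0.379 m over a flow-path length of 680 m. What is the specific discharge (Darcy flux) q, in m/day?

5.48e-05

Hydraulic gradient i = Δh / L = 0.379 / 680 = 0.0005574.
Specific discharge q = K · i = 0.09840 × 0.0005574 = 5.484e-05 m/day.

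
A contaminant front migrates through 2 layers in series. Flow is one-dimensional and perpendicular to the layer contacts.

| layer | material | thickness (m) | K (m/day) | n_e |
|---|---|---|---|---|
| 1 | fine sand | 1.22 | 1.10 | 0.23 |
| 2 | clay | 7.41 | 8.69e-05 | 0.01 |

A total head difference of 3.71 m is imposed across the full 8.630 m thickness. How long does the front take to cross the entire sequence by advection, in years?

With flow normal to the layers, continuity requires the same specific discharge q through every layer.
Σ(b_i/K_i) = 1.22/1.10 + 7.41/8.69e-05 = 85272 d.
q = Δh / Σ(b_i/K_i) = 3.71 / 85272 = 4.351e-05 m/day.
In each layer the seepage velocity is v_i = q/n_i, so the layer transit time is t_i = b_i·n_i / q:
  layer 1 (fine sand): t_1 = 1.22 × 0.23 / 4.351e-05 = 6449 d
  layer 2 (clay): t_2 = 7.41 × 0.01 / 4.351e-05 = 1703 d
Total t = Σ t_i = 8153 days = 22.32 years.

22.3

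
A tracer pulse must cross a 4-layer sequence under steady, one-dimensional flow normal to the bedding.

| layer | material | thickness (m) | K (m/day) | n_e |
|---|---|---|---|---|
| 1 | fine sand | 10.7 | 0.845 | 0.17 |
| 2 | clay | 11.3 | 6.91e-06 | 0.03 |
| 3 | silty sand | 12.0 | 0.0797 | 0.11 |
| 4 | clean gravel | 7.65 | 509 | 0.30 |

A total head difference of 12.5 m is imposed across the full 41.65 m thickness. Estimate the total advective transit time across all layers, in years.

With flow normal to the layers, continuity requires the same specific discharge q through every layer.
Σ(b_i/K_i) = 10.7/0.845 + 11.3/6.91e-06 + 12.0/0.0797 + 7.65/509 = 1.635e+06 d.
q = Δh / Σ(b_i/K_i) = 12.5 / 1.635e+06 = 7.643e-06 m/day.
In each layer the seepage velocity is v_i = q/n_i, so the layer transit time is t_i = b_i·n_i / q:
  layer 1 (fine sand): t_1 = 10.7 × 0.17 / 7.643e-06 = 2.380e+05 d
  layer 2 (clay): t_2 = 11.3 × 0.03 / 7.643e-06 = 44354 d
  layer 3 (silty sand): t_3 = 12.0 × 0.11 / 7.643e-06 = 1.727e+05 d
  layer 4 (clean gravel): t_4 = 7.65 × 0.30 / 7.643e-06 = 3.003e+05 d
Total t = Σ t_i = 7.553e+05 days = 2068 years.

2070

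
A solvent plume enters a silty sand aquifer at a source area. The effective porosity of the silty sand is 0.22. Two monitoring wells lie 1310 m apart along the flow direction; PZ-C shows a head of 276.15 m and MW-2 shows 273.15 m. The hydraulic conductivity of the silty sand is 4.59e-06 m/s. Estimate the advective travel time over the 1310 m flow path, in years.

Convert K: 4.59e-06 m/s × 86400 = 0.3966 m/day.
Hydraulic gradient i = (276.15 − 273.15) / 1310 = 3 / 1310 = 0.002290.
Darcy flux q = K · i = 0.3966 × 0.002290 = 0.0009082 m/day.
Seepage velocity v = q / n_e = 0.0009082 / 0.22 = 0.004128 m/day.
Travel time t = L / v = 1310 / 0.004128 = 3.173e+05 days = 868.8 years.

869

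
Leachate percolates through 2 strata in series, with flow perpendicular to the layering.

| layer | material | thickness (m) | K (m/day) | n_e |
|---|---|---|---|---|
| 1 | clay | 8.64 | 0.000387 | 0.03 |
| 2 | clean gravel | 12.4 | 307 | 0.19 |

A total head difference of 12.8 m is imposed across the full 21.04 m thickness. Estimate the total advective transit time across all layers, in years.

12.5

With flow normal to the layers, continuity requires the same specific discharge q through every layer.
Σ(b_i/K_i) = 8.64/0.000387 + 12.4/307 = 22326 d.
q = Δh / Σ(b_i/K_i) = 12.8 / 22326 = 0.0005733 m/day.
In each layer the seepage velocity is v_i = q/n_i, so the layer transit time is t_i = b_i·n_i / q:
  layer 1 (clay): t_1 = 8.64 × 0.03 / 0.0005733 = 452.1 d
  layer 2 (clean gravel): t_2 = 12.4 × 0.19 / 0.0005733 = 4109 d
Total t = Σ t_i = 4561 days = 12.49 years.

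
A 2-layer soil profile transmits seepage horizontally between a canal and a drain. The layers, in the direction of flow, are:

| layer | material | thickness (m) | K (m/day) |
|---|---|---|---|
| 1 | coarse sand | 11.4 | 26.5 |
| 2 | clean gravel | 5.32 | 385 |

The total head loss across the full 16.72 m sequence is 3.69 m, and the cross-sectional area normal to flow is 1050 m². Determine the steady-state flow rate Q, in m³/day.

Flow is perpendicular to layering, so the layers act in series and the equivalent K is the thickness-weighted harmonic mean.
Total thickness L = 11.4 + 5.32 = 16.72 m.
Σ(b_i/K_i) = 11.4/26.5 + 5.32/385 = 0.4440 d.
K_eq = L / Σ(b_i/K_i) = 16.72 / 0.4440 = 37.66 m/day.
Q = K_eq · A · (Δh/L) = 37.66 × 1050 × (3.69/16.72) = 8726 m³/day.

8730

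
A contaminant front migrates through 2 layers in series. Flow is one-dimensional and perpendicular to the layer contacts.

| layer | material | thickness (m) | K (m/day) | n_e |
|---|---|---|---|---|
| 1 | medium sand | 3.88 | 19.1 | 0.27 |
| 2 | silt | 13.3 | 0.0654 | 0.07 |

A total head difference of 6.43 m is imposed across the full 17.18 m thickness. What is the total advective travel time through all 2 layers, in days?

62.6

With flow normal to the layers, continuity requires the same specific discharge q through every layer.
Σ(b_i/K_i) = 3.88/19.1 + 13.3/0.0654 = 203.6 d.
q = Δh / Σ(b_i/K_i) = 6.43 / 203.6 = 0.03159 m/day.
In each layer the seepage velocity is v_i = q/n_i, so the layer transit time is t_i = b_i·n_i / q:
  layer 1 (medium sand): t_1 = 3.88 × 0.27 / 0.03159 = 33.17 d
  layer 2 (silt): t_2 = 13.3 × 0.07 / 0.03159 = 29.47 d
Total t = Σ t_i = 62.64 days.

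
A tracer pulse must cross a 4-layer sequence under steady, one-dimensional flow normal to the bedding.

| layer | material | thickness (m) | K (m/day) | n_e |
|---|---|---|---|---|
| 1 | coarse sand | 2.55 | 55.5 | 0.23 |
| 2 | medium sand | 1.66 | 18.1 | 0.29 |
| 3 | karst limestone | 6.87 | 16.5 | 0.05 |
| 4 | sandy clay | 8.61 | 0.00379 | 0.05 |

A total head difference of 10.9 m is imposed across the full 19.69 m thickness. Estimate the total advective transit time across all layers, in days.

With flow normal to the layers, continuity requires the same specific discharge q through every layer.
Σ(b_i/K_i) = 2.55/55.5 + 1.66/18.1 + 6.87/16.5 + 8.61/0.00379 = 2272 d.
q = Δh / Σ(b_i/K_i) = 10.9 / 2272 = 0.004797 m/day.
In each layer the seepage velocity is v_i = q/n_i, so the layer transit time is t_i = b_i·n_i / q:
  layer 1 (coarse sand): t_1 = 2.55 × 0.23 / 0.004797 = 122.3 d
  layer 2 (medium sand): t_2 = 1.66 × 0.29 / 0.004797 = 100.4 d
  layer 3 (karst limestone): t_3 = 6.87 × 0.05 / 0.004797 = 71.61 d
  layer 4 (sandy clay): t_4 = 8.61 × 0.05 / 0.004797 = 89.75 d
Total t = Σ t_i = 384.0 days.

384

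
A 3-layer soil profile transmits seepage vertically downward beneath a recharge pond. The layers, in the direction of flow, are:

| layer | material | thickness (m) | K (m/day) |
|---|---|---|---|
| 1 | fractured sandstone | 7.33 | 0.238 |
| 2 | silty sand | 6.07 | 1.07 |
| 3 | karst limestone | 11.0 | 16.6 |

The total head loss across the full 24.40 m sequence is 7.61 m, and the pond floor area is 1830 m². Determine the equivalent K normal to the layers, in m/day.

0.657

Flow is perpendicular to layering, so the layers act in series and the equivalent K is the thickness-weighted harmonic mean.
Total thickness L = 7.33 + 6.07 + 11.0 = 24.40 m.
Σ(b_i/K_i) = 7.33/0.238 + 6.07/1.07 + 11.0/16.6 = 37.13 d.
K_eq = L / Σ(b_i/K_i) = 24.40 / 37.13 = 0.6571 m/day.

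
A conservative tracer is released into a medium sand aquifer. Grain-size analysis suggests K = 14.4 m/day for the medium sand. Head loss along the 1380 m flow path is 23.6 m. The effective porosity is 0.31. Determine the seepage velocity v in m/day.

Hydraulic gradient i = Δh / L = 23.6 / 1380 = 0.01710.
Darcy flux q = K · i = 14.40 × 0.01710 = 0.2463 m/day.
Seepage velocity v = q / n_e = 0.2463 / 0.31 = 0.7944 m/day.

0.794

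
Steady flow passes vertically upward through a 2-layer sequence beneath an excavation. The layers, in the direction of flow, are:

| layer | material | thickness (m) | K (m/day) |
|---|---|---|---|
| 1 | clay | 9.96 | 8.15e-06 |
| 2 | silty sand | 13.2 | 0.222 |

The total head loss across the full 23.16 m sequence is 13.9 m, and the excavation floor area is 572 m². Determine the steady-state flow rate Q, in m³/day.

0.00651

Flow is perpendicular to layering, so the layers act in series and the equivalent K is the thickness-weighted harmonic mean.
Total thickness L = 9.96 + 13.2 = 23.16 m.
Σ(b_i/K_i) = 9.96/8.15e-06 + 13.2/0.222 = 1.222e+06 d.
K_eq = L / Σ(b_i/K_i) = 23.16 / 1.222e+06 = 1.895e-05 m/day.
Q = K_eq · A · (Δh/L) = 1.895e-05 × 572 × (13.9/23.16) = 0.006506 m³/day.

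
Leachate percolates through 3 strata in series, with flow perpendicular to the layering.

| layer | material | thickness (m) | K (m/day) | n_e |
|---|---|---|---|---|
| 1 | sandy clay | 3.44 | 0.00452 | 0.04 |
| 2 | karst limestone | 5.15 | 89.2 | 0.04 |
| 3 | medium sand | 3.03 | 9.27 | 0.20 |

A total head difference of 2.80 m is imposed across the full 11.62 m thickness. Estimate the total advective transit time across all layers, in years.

0.707

With flow normal to the layers, continuity requires the same specific discharge q through every layer.
Σ(b_i/K_i) = 3.44/0.00452 + 5.15/89.2 + 3.03/9.27 = 761.4 d.
q = Δh / Σ(b_i/K_i) = 2.80 / 761.4 = 0.003677 m/day.
In each layer the seepage velocity is v_i = q/n_i, so the layer transit time is t_i = b_i·n_i / q:
  layer 1 (sandy clay): t_1 = 3.44 × 0.04 / 0.003677 = 37.42 d
  layer 2 (karst limestone): t_2 = 5.15 × 0.04 / 0.003677 = 56.02 d
  layer 3 (medium sand): t_3 = 3.03 × 0.20 / 0.003677 = 164.8 d
Total t = Σ t_i = 258.2 days = 0.7070 years.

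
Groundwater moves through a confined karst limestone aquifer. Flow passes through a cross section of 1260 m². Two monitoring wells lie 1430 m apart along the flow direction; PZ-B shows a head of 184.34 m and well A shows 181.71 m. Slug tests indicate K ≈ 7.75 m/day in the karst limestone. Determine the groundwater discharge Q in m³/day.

Hydraulic gradient i = (184.34 − 181.71) / 1430 = 2.63 / 1430 = 0.001839.
Darcy's law: Q = K · A · i = 7.750 × 1260 × 0.001839 = 17.96 m³/day.

18.0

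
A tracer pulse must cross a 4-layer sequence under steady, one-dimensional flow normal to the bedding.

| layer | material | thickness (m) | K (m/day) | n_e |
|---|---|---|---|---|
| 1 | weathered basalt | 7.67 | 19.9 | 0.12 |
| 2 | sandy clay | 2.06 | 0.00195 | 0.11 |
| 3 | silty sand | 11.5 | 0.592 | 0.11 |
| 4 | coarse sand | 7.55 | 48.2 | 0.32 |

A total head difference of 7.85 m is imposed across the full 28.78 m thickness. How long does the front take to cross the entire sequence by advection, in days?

With flow normal to the layers, continuity requires the same specific discharge q through every layer.
Σ(b_i/K_i) = 7.67/19.9 + 2.06/0.00195 + 11.5/0.592 + 7.55/48.2 = 1076 d.
q = Δh / Σ(b_i/K_i) = 7.85 / 1076 = 0.007293 m/day.
In each layer the seepage velocity is v_i = q/n_i, so the layer transit time is t_i = b_i·n_i / q:
  layer 1 (weathered basalt): t_1 = 7.67 × 0.12 / 0.007293 = 126.2 d
  layer 2 (sandy clay): t_2 = 2.06 × 0.11 / 0.007293 = 31.07 d
  layer 3 (silty sand): t_3 = 11.5 × 0.11 / 0.007293 = 173.5 d
  layer 4 (coarse sand): t_4 = 7.55 × 0.32 / 0.007293 = 331.3 d
Total t = Σ t_i = 662.0 days.

662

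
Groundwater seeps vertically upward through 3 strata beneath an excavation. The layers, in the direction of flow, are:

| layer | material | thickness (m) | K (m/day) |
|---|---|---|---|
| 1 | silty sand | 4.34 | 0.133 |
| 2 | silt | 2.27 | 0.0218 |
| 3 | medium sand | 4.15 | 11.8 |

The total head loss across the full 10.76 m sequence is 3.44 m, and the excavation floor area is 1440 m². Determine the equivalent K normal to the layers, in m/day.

0.0785

Flow is perpendicular to layering, so the layers act in series and the equivalent K is the thickness-weighted harmonic mean.
Total thickness L = 4.34 + 2.27 + 4.15 = 10.76 m.
Σ(b_i/K_i) = 4.34/0.133 + 2.27/0.0218 + 4.15/11.8 = 137.1 d.
K_eq = L / Σ(b_i/K_i) = 10.76 / 137.1 = 0.07848 m/day.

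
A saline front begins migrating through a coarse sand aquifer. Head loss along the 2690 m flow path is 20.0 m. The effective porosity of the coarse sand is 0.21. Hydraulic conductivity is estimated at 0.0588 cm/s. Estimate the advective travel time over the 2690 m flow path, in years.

4.09

Convert K: 0.0588 cm/s × 864 = 50.80 m/day.
Hydraulic gradient i = Δh / L = 20.0 / 2690 = 0.007435.
Darcy flux q = K · i = 50.80 × 0.007435 = 0.3777 m/day.
Seepage velocity v = q / n_e = 0.3777 / 0.21 = 1.799 m/day.
Travel time t = L / v = 2690 / 1.799 = 1496 days = 4.095 years.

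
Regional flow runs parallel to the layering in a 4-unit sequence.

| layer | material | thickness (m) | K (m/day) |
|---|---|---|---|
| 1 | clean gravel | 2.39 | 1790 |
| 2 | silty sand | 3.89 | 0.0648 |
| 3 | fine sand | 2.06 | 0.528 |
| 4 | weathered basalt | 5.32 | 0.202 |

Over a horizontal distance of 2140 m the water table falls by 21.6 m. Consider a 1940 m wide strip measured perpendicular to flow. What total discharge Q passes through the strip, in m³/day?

83800

Flow is parallel to layering, so each bed carries its own Darcy discharge and the transmissivities add.
Σ(K_i·b_i) = 1790×2.39 + 0.0648×3.89 + 0.528×2.06 + 0.202×5.32 = 4281 m²/day.
Hydraulic gradient i = Δh / L = 21.6 / 2140 = 0.01009.
Q = Σ(K_i·b_i) · W · i = 4281 × 1940 × 0.01009 = 83818 m³/day.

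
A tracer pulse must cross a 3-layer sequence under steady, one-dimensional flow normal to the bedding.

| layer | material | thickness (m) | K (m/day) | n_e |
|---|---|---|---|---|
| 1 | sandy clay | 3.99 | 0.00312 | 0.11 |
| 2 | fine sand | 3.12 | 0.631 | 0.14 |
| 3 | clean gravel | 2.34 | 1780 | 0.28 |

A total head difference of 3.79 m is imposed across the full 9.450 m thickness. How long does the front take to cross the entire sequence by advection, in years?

With flow normal to the layers, continuity requires the same specific discharge q through every layer.
Σ(b_i/K_i) = 3.99/0.00312 + 3.12/0.631 + 2.34/1780 = 1284 d.
q = Δh / Σ(b_i/K_i) = 3.79 / 1284 = 0.002952 m/day.
In each layer the seepage velocity is v_i = q/n_i, so the layer transit time is t_i = b_i·n_i / q:
  layer 1 (sandy clay): t_1 = 3.99 × 0.11 / 0.002952 = 148.7 d
  layer 2 (fine sand): t_2 = 3.12 × 0.14 / 0.002952 = 148.0 d
  layer 3 (clean gravel): t_3 = 2.34 × 0.28 / 0.002952 = 221.9 d
Total t = Σ t_i = 518.6 days = 1.420 years.

1.42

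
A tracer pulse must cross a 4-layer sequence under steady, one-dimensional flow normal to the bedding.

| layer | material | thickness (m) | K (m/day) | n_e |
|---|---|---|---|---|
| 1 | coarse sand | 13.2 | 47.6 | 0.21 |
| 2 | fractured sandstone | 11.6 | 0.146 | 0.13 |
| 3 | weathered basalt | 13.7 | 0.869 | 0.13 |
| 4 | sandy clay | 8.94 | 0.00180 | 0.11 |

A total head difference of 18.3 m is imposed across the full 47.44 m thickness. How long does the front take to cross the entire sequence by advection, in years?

5.34

With flow normal to the layers, continuity requires the same specific discharge q through every layer.
Σ(b_i/K_i) = 13.2/47.6 + 11.6/0.146 + 13.7/0.869 + 8.94/0.00180 = 5062 d.
q = Δh / Σ(b_i/K_i) = 18.3 / 5062 = 0.003615 m/day.
In each layer the seepage velocity is v_i = q/n_i, so the layer transit time is t_i = b_i·n_i / q:
  layer 1 (coarse sand): t_1 = 13.2 × 0.21 / 0.003615 = 766.8 d
  layer 2 (fractured sandstone): t_2 = 11.6 × 0.13 / 0.003615 = 417.1 d
  layer 3 (weathered basalt): t_3 = 13.7 × 0.13 / 0.003615 = 492.7 d
  layer 4 (sandy clay): t_4 = 8.94 × 0.11 / 0.003615 = 272.0 d
Total t = Σ t_i = 1949 days = 5.335 years.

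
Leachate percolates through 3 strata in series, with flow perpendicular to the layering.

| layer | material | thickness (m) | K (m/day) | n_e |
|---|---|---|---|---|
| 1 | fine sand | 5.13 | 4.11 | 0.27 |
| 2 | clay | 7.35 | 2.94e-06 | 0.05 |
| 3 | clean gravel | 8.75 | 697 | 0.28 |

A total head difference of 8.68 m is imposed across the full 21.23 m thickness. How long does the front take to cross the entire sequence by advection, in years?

3310

With flow normal to the layers, continuity requires the same specific discharge q through every layer.
Σ(b_i/K_i) = 5.13/4.11 + 7.35/2.94e-06 + 8.75/697 = 2.500e+06 d.
q = Δh / Σ(b_i/K_i) = 8.68 / 2.500e+06 = 3.472e-06 m/day.
In each layer the seepage velocity is v_i = q/n_i, so the layer transit time is t_i = b_i·n_i / q:
  layer 1 (fine sand): t_1 = 5.13 × 0.27 / 3.472e-06 = 3.989e+05 d
  layer 2 (clay): t_2 = 7.35 × 0.05 / 3.472e-06 = 1.058e+05 d
  layer 3 (clean gravel): t_3 = 8.75 × 0.28 / 3.472e-06 = 7.056e+05 d
Total t = Σ t_i = 1.210e+06 days = 3314 years.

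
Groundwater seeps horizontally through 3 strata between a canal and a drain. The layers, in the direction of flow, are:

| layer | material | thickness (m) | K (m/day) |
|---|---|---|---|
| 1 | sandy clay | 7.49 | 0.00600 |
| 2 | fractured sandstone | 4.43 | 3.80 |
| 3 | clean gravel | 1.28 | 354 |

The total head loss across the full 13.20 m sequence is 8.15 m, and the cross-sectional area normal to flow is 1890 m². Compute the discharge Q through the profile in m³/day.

Flow is perpendicular to layering, so the layers act in series and the equivalent K is the thickness-weighted harmonic mean.
Total thickness L = 7.49 + 4.43 + 1.28 = 13.20 m.
Σ(b_i/K_i) = 7.49/0.00600 + 4.43/3.80 + 1.28/354 = 1250 d.
K_eq = L / Σ(b_i/K_i) = 13.20 / 1250 = 0.01056 m/day.
Q = K_eq · A · (Δh/L) = 0.01056 × 1890 × (8.15/13.20) = 12.33 m³/day.

12.3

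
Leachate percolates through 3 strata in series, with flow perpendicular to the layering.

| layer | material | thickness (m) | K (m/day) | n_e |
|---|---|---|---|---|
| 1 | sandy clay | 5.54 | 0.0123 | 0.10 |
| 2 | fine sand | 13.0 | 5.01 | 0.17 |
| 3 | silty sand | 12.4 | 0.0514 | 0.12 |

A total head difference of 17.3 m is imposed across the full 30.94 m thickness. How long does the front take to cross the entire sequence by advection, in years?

0.467

With flow normal to the layers, continuity requires the same specific discharge q through every layer.
Σ(b_i/K_i) = 5.54/0.0123 + 13.0/5.01 + 12.4/0.0514 = 694.2 d.
q = Δh / Σ(b_i/K_i) = 17.3 / 694.2 = 0.02492 m/day.
In each layer the seepage velocity is v_i = q/n_i, so the layer transit time is t_i = b_i·n_i / q:
  layer 1 (sandy clay): t_1 = 5.54 × 0.10 / 0.02492 = 22.23 d
  layer 2 (fine sand): t_2 = 13.0 × 0.17 / 0.02492 = 88.69 d
  layer 3 (silty sand): t_3 = 12.4 × 0.12 / 0.02492 = 59.71 d
Total t = Σ t_i = 170.6 days = 0.4672 years.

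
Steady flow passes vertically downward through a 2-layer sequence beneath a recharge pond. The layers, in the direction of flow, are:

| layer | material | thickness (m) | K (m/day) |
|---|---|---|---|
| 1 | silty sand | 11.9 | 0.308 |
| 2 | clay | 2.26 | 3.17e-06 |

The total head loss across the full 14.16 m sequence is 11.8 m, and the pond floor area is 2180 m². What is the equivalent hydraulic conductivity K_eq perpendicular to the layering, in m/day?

Flow is perpendicular to layering, so the layers act in series and the equivalent K is the thickness-weighted harmonic mean.
Total thickness L = 11.9 + 2.26 = 14.16 m.
Σ(b_i/K_i) = 11.9/0.308 + 2.26/3.17e-06 = 7.130e+05 d.
K_eq = L / Σ(b_i/K_i) = 14.16 / 7.130e+05 = 1.986e-05 m/day.

1.99e-05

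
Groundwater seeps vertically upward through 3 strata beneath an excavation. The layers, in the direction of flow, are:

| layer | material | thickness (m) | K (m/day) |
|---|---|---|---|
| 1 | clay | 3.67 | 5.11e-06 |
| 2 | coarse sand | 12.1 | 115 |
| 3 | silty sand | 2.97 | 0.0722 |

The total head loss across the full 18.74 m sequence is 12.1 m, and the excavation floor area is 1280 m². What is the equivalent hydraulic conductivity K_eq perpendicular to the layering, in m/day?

2.61e-05

Flow is perpendicular to layering, so the layers act in series and the equivalent K is the thickness-weighted harmonic mean.
Total thickness L = 3.67 + 12.1 + 2.97 = 18.74 m.
Σ(b_i/K_i) = 3.67/5.11e-06 + 12.1/115 + 2.97/0.0722 = 7.182e+05 d.
K_eq = L / Σ(b_i/K_i) = 18.74 / 7.182e+05 = 2.609e-05 m/day.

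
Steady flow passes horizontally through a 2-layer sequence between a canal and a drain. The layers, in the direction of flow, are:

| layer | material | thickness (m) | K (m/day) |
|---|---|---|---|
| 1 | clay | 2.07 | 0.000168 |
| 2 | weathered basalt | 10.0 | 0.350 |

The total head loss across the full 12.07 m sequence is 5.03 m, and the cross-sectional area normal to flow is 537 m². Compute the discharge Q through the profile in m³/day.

0.219

Flow is perpendicular to layering, so the layers act in series and the equivalent K is the thickness-weighted harmonic mean.
Total thickness L = 2.07 + 10.0 = 12.07 m.
Σ(b_i/K_i) = 2.07/0.000168 + 10.0/0.350 = 12350 d.
K_eq = L / Σ(b_i/K_i) = 12.07 / 12350 = 0.0009773 m/day.
Q = K_eq · A · (Δh/L) = 0.0009773 × 537 × (5.03/12.07) = 0.2187 m³/day.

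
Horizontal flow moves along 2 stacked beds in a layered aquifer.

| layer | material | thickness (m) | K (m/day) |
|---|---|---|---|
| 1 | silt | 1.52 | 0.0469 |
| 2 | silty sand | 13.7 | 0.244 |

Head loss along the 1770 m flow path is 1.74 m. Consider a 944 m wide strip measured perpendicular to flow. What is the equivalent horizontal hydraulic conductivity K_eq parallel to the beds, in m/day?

0.224

Flow is parallel to layering, so each bed carries its own Darcy discharge and the transmissivities add.
Σ(K_i·b_i) = 0.0469×1.52 + 0.244×13.7 = 3.414 m²/day.
Total thickness b = 15.22 m, so K_eq = Σ(K_i·b_i)/b = 0.2243 m/day.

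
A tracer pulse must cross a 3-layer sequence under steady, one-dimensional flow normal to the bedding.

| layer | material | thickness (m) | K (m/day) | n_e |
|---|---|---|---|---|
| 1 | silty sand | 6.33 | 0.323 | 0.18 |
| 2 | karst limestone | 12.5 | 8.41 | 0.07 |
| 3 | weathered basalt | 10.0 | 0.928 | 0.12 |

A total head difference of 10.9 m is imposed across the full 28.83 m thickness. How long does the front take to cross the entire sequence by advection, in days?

With flow normal to the layers, continuity requires the same specific discharge q through every layer.
Σ(b_i/K_i) = 6.33/0.323 + 12.5/8.41 + 10.0/0.928 = 31.86 d.
q = Δh / Σ(b_i/K_i) = 10.9 / 31.86 = 0.3421 m/day.
In each layer the seepage velocity is v_i = q/n_i, so the layer transit time is t_i = b_i·n_i / q:
  layer 1 (silty sand): t_1 = 6.33 × 0.18 / 0.3421 = 3.330 d
  layer 2 (karst limestone): t_2 = 12.5 × 0.07 / 0.3421 = 2.558 d
  layer 3 (weathered basalt): t_3 = 10.0 × 0.12 / 0.3421 = 3.507 d
Total t = Σ t_i = 9.395 days.

9.40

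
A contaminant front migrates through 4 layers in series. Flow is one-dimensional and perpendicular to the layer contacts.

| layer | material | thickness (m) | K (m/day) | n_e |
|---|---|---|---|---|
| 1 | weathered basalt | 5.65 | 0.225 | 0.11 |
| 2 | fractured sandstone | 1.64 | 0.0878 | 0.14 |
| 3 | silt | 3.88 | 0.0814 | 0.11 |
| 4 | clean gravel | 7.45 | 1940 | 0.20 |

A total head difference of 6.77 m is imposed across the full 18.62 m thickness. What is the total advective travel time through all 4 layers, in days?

With flow normal to the layers, continuity requires the same specific discharge q through every layer.
Σ(b_i/K_i) = 5.65/0.225 + 1.64/0.0878 + 3.88/0.0814 + 7.45/1940 = 91.46 d.
q = Δh / Σ(b_i/K_i) = 6.77 / 91.46 = 0.07402 m/day.
In each layer the seepage velocity is v_i = q/n_i, so the layer transit time is t_i = b_i·n_i / q:
  layer 1 (weathered basalt): t_1 = 5.65 × 0.11 / 0.07402 = 8.396 d
  layer 2 (fractured sandstone): t_2 = 1.64 × 0.14 / 0.07402 = 3.102 d
  layer 3 (silt): t_3 = 3.88 × 0.11 / 0.07402 = 5.766 d
  layer 4 (clean gravel): t_4 = 7.45 × 0.20 / 0.07402 = 20.13 d
Total t = Σ t_i = 37.39 days.

37.4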